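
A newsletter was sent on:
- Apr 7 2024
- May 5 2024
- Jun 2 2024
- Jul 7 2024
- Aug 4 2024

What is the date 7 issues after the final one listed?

These are Sundays at 28- or 35-day spacing (28, 28, 35, 28).
The pattern: 1st Sunday of the month.
September 2024 — 1st Sunday is Sep 1 2024.
October 2024 — 1st Sunday is Oct 6 2024.
1st Sunday of November 2024: Nov 3 2024.
December 2024 — 1st Sunday is Dec 1 2024.
1st Sunday of January 2025: Jan 5 2025.
February 2025 — 1st Sunday is Feb 2 2025.
March 2025 — 1st Sunday is Mar 2 2025.

Mar 2 2025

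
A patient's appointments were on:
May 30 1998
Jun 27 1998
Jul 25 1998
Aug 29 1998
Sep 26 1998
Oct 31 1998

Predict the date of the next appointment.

All Saturdays; the gaps (28, 28, 35, 28, 35) vary with month length.
This is the last Saturday of each month.
Last Saturday of November 1998: Nov 28 1998.

Nov 28 1998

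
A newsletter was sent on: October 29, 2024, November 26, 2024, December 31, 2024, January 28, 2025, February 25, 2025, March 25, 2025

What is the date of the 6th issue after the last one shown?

Every date is a Tuesday; gaps 28, 35, 28, 28, 28 days.
Each is the last Tuesday of its month (at least one falls on the 29th or later, ruling out '4th Tuesday').
Last Tuesday of April 2025: April 29, 2025.
May 2025 ends with Tuesday May 27, 2025.
Last Tuesday of June 2025: June 24, 2025.
July 2025 ends with Tuesday July 29, 2025.
Last Tuesday of August 2025: August 26, 2025.
Last Tuesday of September 2025: September 30, 2025.

September 30, 2025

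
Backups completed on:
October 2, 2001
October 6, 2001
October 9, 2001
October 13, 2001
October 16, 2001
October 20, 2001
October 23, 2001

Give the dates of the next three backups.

Gaps: 4, 3, 4, 3, 4, 3 days — not constant, but cyclic with period 2.
The events fall on every Tuesday and Saturday.
Next Saturday: October 27, 2001.
Next Tuesday: October 30, 2001.
Next Saturday: November 3, 2001.

October 27, 2001; October 30, 2001; November 3, 2001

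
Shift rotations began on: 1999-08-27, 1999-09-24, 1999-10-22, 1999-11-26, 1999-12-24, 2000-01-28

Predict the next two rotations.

2000-02-25, 2000-03-24

All dates are Fridays, 28, 28, 35, 28, 35 days apart.
Specifically, the 4th Friday of each month.
4th Friday of February 2000: 2000-02-25.
4th Friday of March 2000: 2000-03-24.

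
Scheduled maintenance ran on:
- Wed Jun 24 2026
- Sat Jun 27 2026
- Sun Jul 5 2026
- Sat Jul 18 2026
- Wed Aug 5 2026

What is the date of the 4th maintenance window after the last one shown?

Gaps: 3, 8, 13, 18 days — each gap is 5 larger than the previous one.
Next gap: 23 days. Wed Aug 5 2026 + 23 days = Fri Aug 28 2026.
Next gap: 28 days. Fri Aug 28 2026 + 28 days = Fri Sep 25 2026.
Next gap: 33 days. Fri Sep 25 2026 + 33 days = Wed Oct 28 2026.
Next gap: 38 days. Wed Oct 28 2026 + 38 days = Sat Dec 5 2026.

Sat Dec 5 2026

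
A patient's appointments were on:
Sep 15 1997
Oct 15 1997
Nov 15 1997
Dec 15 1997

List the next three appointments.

Gaps: 30, 31, 30 days — not constant. Every event is on the 15th of the month.
Pattern: the 15th of each month.
January 1998: Jan 15 1998.
Next: February 1998 → Feb 15 1998.
March 1998: Mar 15 1998.

Jan 15 1998, Feb 15 1998, Mar 15 1998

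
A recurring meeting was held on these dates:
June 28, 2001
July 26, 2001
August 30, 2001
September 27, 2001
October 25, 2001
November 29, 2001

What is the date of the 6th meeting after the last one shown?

May 30, 2002

Every date is a Thursday; gaps 28, 35, 28, 28, 35 days.
Each is the last Thursday of its month (at least one falls on the 29th or later, ruling out '4th Thursday').
December 2001 ends with Thursday December 27, 2001.
Last Thursday of January 2002: January 31, 2002.
Last Thursday of February 2002: February 28, 2002.
Last Thursday of March 2002: March 28, 2002.
Last Thursday of April 2002: April 25, 2002.
Last Thursday of May 2002: May 30, 2002.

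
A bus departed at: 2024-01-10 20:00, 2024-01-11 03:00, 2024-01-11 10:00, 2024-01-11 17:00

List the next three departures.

Gaps: 7, 7, 7 hours — each event is 7 hours after the previous one.
2024-01-11 17:00 + 7 h = 2024-01-12 00:00.
2024-01-12 00:00 + 7 h = 2024-01-12 07:00.
2024-01-12 07:00 + 7 h = 2024-01-12 14:00.

2024-01-12 00:00, 2024-01-12 07:00, 2024-01-12 14:00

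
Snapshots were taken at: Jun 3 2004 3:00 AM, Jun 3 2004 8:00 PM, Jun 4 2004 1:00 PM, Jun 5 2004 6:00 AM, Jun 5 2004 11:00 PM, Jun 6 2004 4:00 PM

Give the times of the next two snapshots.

Jun 7 2004 9:00 AM, Jun 8 2004 2:00 AM

The interval is a steady 17 hours (17, 17, 17, 17, 17).
Jun 6 2004 4:00 PM + 17 h = Jun 7 2004 9:00 AM.
Jun 7 2004 9:00 AM + 17 h = Jun 8 2004 2:00 AM.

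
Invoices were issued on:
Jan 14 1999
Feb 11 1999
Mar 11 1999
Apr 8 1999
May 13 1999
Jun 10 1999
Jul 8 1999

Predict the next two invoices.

All dates are Thursdays, 28, 28, 28, 35, 28, 28 days apart.
Specifically, the 2nd Thursday of each month.
2nd Thursday of August 1999: Aug 12 1999.
September 1999 — 2nd Thursday is Sep 9 1999.

Aug 12 1999, Sep 9 1999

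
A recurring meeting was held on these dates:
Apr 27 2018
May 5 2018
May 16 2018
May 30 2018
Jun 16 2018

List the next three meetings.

Jul 6 2018, Jul 29 2018, Aug 24 2018

The spacing grows by 3 each time: 8, 11, 14, 17 days.
Next gap: 20 days. Jun 16 2018 + 20 days = Jul 6 2018.
Next gap: 23 days. Jul 6 2018 + 23 days = Jul 29 2018.
Next gap: 26 days. Jul 29 2018 + 26 days = Aug 24 2018.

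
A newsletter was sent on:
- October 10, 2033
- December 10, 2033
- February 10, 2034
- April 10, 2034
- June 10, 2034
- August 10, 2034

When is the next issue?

The day-of-month is always 10 (61, 62, 59, 61, 61 days between events).
So this recurs on the 10th of every 2 months.
Next: October 2034 → October 10, 2034.

October 10, 2034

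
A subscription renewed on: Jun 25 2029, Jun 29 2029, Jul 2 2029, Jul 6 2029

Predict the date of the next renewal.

Jul 9 2029

Gaps: 4, 3, 4 days — not constant, but cyclic with period 2.
The events fall on every Monday and Friday.
The following Monday is Jul 9 2029.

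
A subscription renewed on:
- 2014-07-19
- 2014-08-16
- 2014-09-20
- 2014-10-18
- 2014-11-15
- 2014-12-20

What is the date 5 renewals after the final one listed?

Gaps: 28, 35, 28, 28, 35 days — a mix of 28 and 35. Every date is a Saturday.
Each is the 3rd Saturday of its month.
3rd Saturday of January 2015: 2015-01-17.
3rd Saturday of February 2015: 2015-02-21.
3rd Saturday of March 2015: 2015-03-21.
April 2015 — 3rd Saturday is 2015-04-18.
3rd Saturday of May 2015: 2015-05-16.

2015-05-16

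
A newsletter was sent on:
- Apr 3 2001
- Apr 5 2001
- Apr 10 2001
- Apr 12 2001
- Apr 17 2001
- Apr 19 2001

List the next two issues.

Apr 24 2001, Apr 26 2001

Every event lands on a Tuesday or Thursday (gaps cycle 2, 5, 2, 5, 2).
So the schedule is: every Tuesday and Thursday.
The following Tuesday is Apr 24 2001.
The following Thursday is Apr 26 2001.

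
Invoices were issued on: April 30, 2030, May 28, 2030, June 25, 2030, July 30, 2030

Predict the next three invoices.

Every date is a Tuesday; gaps 28, 28, 35 days.
Each is the last Tuesday of its month (at least one falls on the 29th or later, ruling out '4th Tuesday').
Last Tuesday of August 2030: August 27, 2030.
September 2030 ends with Tuesday September 24, 2030.
October 2030 ends with Tuesday October 29, 2030.

August 27, 2030; September 24, 2030; October 29, 2030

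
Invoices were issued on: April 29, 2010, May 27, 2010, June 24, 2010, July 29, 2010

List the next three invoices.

August 26, 2010; September 30, 2010; October 28, 2010

These are Thursdays with 28, 28, 35-day gaps.
Each is the final Thursday of its month — April 29, 2010 is past the 28th, so '4th Thursday' doesn't fit.
August 2010 ends with Thursday August 26, 2010.
Last Thursday of September 2010: September 30, 2010.
October 2010 ends with Thursday October 28, 2010.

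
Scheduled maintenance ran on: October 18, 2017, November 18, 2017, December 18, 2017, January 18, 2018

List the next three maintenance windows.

The day-of-month is always 18 (31, 30, 31 days between events).
So this recurs on the 18th of each month.
Next: February 2018 → February 18, 2018.
Next: March 2018 → March 18, 2018.
Next: April 2018 → April 18, 2018.

February 18, 2018; March 18, 2018; April 18, 2018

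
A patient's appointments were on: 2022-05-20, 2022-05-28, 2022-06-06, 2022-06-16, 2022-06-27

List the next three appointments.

Intervals are 8, 9, 10, 11 days — an arithmetic progression with common difference 1.
Next gap: 12 days. 2022-06-27 + 12 days = 2022-07-09.
Next gap: 13 days. 2022-07-09 + 13 days = 2022-07-22.
Next gap: 14 days. 2022-07-22 + 14 days = 2022-08-05.

2022-07-09, 2022-07-22, 2022-08-05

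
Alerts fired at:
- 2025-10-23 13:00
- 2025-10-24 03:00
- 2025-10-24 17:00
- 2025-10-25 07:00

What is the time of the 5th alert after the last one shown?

Gaps: 14, 14, 14 hours — each event is 14 hours after the previous one.
2025-10-25 07:00 + 14 h = 2025-10-25 21:00.
2025-10-25 21:00 + 14 h = 2025-10-26 11:00.
2025-10-26 11:00 + 14 h = 2025-10-27 01:00.
2025-10-27 01:00 + 14 h = 2025-10-27 15:00.
2025-10-27 15:00 + 14 h = 2025-10-28 05:00.

2025-10-28 05:00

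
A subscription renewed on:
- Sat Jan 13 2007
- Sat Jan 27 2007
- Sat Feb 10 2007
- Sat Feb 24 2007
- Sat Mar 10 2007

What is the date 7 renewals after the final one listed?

Every event comes 14 days after the last (14, 14, 14, 14).
Sat Mar 10 2007 + 14 days = Sat Mar 24 2007.
Sat Mar 24 2007 + 14 days = Sat Apr 7 2007.
Sat Apr 7 2007 + 14 days = Sat Apr 21 2007.
Sat Apr 21 2007 + 14 days = Sat May 5 2007.
Sat May 5 2007 + 14 days = Sat May 19 2007.
Sat May 19 2007 + 14 days = Sat Jun 2 2007.
Sat Jun 2 2007 + 14 days = Sat Jun 16 2007.

Sat Jun 16 2007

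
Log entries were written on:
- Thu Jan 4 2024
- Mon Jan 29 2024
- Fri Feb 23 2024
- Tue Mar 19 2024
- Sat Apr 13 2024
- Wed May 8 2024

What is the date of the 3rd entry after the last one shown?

Gaps between consecutive events: 25, 25, 25, 25, 25 days — a constant 25-day interval.
Wed May 8 2024 + 25 days = Sun Jun 2 2024.
Sun Jun 2 2024 + 25 days = Thu Jun 27 2024.
Thu Jun 27 2024 + 25 days = Mon Jul 22 2024.

Mon Jul 22 2024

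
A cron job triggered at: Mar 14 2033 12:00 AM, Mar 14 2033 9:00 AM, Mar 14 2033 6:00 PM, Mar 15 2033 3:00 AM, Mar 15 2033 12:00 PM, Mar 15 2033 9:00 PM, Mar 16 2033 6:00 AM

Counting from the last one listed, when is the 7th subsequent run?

Mar 18 2033 9:00 PM

The interval is a steady 9 hours (9, 9, 9, 9, 9, 9).
Mar 16 2033 6:00 AM + 9 h = Mar 16 2033 3:00 PM.
Mar 16 2033 3:00 PM + 9 h = Mar 17 2033 12:00 AM.
Mar 17 2033 12:00 AM + 9 h = Mar 17 2033 9:00 AM.
Mar 17 2033 9:00 AM + 9 h = Mar 17 2033 6:00 PM.
Mar 17 2033 6:00 PM + 9 h = Mar 18 2033 3:00 AM.
Mar 18 2033 3:00 AM + 9 h = Mar 18 2033 12:00 PM.
Mar 18 2033 12:00 PM + 9 h = Mar 18 2033 9:00 PM.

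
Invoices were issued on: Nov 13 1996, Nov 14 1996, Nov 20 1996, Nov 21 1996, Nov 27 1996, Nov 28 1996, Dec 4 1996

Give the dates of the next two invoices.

Dec 5 1996, Dec 11 1996

Gaps: 1, 6, 1, 6, 1, 6 days — not constant, but cyclic with period 2.
The events fall on every Wednesday and Thursday.
Next Thursday: Dec 5 1996.
Next Wednesday: Dec 11 1996.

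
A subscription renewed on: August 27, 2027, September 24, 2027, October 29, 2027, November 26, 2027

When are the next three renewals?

December 31, 2027; January 28, 2028; February 25, 2028

All Fridays; the gaps (28, 35, 28) vary with month length.
This is the last Friday of each month.
Last Friday of December 2027: December 31, 2027.
Last Friday of January 2028: January 28, 2028.
February 2028 ends with Friday February 25, 2028.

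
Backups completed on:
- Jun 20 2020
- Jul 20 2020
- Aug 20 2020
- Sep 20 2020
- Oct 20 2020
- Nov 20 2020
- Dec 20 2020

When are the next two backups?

Jan 20 2021, Feb 20 2021

Gaps: 30, 31, 31, 30, 31, 30 days — not constant. Every event is on the 20th of the month.
Pattern: the 20th of each month.
Next: January 2021 → Jan 20 2021.
Next: February 2021 → Feb 20 2021.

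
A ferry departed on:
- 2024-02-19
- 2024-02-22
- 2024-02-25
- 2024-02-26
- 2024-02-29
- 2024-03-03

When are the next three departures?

2024-03-04, 2024-03-07, 2024-03-10

Every event lands on a Monday or Thursday or Sunday (gaps cycle 3, 3, 1, 3, 3).
So the schedule is: every Monday, Thursday and Sunday.
Next Monday: 2024-03-04.
The following Thursday is 2024-03-07.
The following Sunday is 2024-03-10.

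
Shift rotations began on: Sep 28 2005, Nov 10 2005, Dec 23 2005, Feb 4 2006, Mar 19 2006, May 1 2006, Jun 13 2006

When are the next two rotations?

Jul 26 2006, Sep 7 2006

Every event comes 43 days after the last (43, 43, 43, 43, 43, 43).
Jun 13 2006 + 43 days = Jul 26 2006.
Jul 26 2006 + 43 days = Sep 7 2006.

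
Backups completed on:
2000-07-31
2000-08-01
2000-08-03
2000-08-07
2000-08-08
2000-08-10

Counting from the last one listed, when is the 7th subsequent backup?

The gap pattern 1, 2, 4, 1, 2 repeats every 3 events.
These are the Mondays, Tuesdays and Thursdays of each week.
Next Monday: 2000-08-14.
The following Tuesday is 2000-08-15.
The following Thursday is 2000-08-17.
The following Monday is 2000-08-21.
The following Tuesday is 2000-08-22.
The following Thursday is 2000-08-24.
Next Monday: 2000-08-28.

2000-08-28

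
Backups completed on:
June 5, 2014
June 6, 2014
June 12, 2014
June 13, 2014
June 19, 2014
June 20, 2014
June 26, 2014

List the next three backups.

Every event lands on a Thursday or Friday (gaps cycle 1, 6, 1, 6, 1, 6).
So the schedule is: every Thursday and Friday.
The following Friday is June 27, 2014.
The following Thursday is July 3, 2014.
Next Friday: July 4, 2014.

June 27, 2014; July 3, 2014; July 4, 2014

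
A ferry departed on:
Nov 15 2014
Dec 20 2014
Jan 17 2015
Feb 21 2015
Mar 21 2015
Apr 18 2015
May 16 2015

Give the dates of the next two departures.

All dates are Saturdays, 35, 28, 35, 28, 28, 28 days apart.
Specifically, the 3rd Saturday of each month.
3rd Saturday of June 2015: Jun 20 2015.
3rd Saturday of July 2015: Jul 18 2015.

Jun 20 2015, Jul 18 2015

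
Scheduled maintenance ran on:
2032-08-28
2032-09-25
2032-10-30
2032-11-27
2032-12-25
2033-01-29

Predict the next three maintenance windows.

2033-02-26, 2033-03-26, 2033-04-30

Every date is a Saturday; gaps 28, 35, 28, 28, 35 days.
Each is the last Saturday of its month (at least one falls on the 29th or later, ruling out '4th Saturday').
Last Saturday of February 2033: 2033-02-26.
March 2033 ends with Saturday 2033-03-26.
April 2033 ends with Saturday 2033-04-30.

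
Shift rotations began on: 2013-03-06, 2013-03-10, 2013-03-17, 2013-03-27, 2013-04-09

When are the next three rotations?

2013-04-25, 2013-05-14, 2013-06-05

Gaps: 4, 7, 10, 13 days — each gap is 3 larger than the previous one.
Next gap: 16 days. 2013-04-09 + 16 days = 2013-04-25.
Next gap: 19 days. 2013-04-25 + 19 days = 2013-05-14.
Next gap: 22 days. 2013-05-14 + 22 days = 2013-06-05.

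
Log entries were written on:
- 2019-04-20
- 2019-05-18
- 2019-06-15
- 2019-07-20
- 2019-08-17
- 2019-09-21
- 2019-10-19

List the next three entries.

All dates are Saturdays, 28, 28, 35, 28, 35, 28 days apart.
Specifically, the 3rd Saturday of each month.
November 2019 — 3rd Saturday is 2019-11-16.
December 2019 — 3rd Saturday is 2019-12-21.
3rd Saturday of January 2020: 2020-01-18.

2019-11-16, 2019-12-21, 2020-01-18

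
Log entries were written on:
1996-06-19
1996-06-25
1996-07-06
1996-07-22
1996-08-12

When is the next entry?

Intervals are 6, 11, 16, 21 days — an arithmetic progression with common difference 5.
Next gap: 26 days. 1996-08-12 + 26 days = 1996-09-07.

1996-09-07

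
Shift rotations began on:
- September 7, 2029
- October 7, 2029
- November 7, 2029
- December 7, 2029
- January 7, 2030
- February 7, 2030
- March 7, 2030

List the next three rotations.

The day-of-month is always 7 (30, 31, 30, 31, 31, 28 days between events).
So this recurs on the 7th of each month.
April 2030: April 7, 2030.
May 2030: May 7, 2030.
Next: June 2030 → June 7, 2030.

April 7, 2030; May 7, 2030; June 7, 2030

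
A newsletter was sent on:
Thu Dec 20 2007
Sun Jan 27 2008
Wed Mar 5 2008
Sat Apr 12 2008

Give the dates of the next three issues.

Tue May 20 2008, Fri Jun 27 2008, Mon Aug 4 2008

Every event comes 38 days after the last (38, 38, 38).
Sat Apr 12 2008 + 38 days = Tue May 20 2008.
Tue May 20 2008 + 38 days = Fri Jun 27 2008.
Fri Jun 27 2008 + 38 days = Mon Aug 4 2008.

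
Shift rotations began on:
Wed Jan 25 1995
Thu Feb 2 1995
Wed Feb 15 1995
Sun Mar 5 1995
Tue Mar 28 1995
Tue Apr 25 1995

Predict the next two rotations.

Sun May 28 1995, Wed Jul 5 1995

Gaps: 8, 13, 18, 23, 28 days — each gap is 5 larger than the previous one.
Next gap: 33 days. Tue Apr 25 1995 + 33 days = Sun May 28 1995.
Next gap: 38 days. Sun May 28 1995 + 38 days = Wed Jul 5 1995.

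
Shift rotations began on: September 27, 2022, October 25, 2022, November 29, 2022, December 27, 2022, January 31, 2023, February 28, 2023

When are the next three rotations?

March 28, 2023; April 25, 2023; May 30, 2023

All Tuesdays; the gaps (28, 35, 28, 35, 28) vary with month length.
This is the last Tuesday of each month.
March 2023 ends with Tuesday March 28, 2023.
Last Tuesday of April 2023: April 25, 2023.
May 2023 ends with Tuesday May 30, 2023.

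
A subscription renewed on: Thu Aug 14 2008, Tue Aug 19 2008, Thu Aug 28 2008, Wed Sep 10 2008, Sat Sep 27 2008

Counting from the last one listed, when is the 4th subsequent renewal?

Tue Jan 13 2009

Intervals are 5, 9, 13, 17 days — an arithmetic progression with common difference 4.
Next gap: 21 days. Sat Sep 27 2008 + 21 days = Sat Oct 18 2008.
Next gap: 25 days. Sat Oct 18 2008 + 25 days = Wed Nov 12 2008.
Next gap: 29 days. Wed Nov 12 2008 + 29 days = Thu Dec 11 2008.
Next gap: 33 days. Thu Dec 11 2008 + 33 days = Tue Jan 13 2009.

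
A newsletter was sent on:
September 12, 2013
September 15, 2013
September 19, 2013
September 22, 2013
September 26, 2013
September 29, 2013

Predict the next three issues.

October 3, 2013; October 6, 2013; October 10, 2013

The gap pattern 3, 4, 3, 4, 3 repeats every 2 events.
These are the Thursdays and Sundays of each week.
The following Thursday is October 3, 2013.
Next Sunday: October 6, 2013.
Next Thursday: October 10, 2013.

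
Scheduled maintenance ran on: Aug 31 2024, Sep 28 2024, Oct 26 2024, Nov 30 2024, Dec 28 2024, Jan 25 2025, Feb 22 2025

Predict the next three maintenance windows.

Mar 29 2025, Apr 26 2025, May 31 2025

All Saturdays; the gaps (28, 28, 35, 28, 28, 28) vary with month length.
This is the last Saturday of each month.
March 2025 ends with Saturday Mar 29 2025.
April 2025 ends with Saturday Apr 26 2025.
Last Saturday of May 2025: May 31 2025.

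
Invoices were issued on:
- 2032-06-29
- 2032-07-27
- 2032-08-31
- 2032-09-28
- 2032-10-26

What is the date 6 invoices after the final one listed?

Every date is a Tuesday; gaps 28, 35, 28, 28 days.
Each is the last Tuesday of its month (at least one falls on the 29th or later, ruling out '4th Tuesday').
Last Tuesday of November 2032: 2032-11-30.
December 2032 ends with Tuesday 2032-12-28.
Last Tuesday of January 2033: 2033-01-25.
Last Tuesday of February 2033: 2033-02-22.
March 2033 ends with Tuesday 2033-03-29.
Last Tuesday of April 2033: 2033-04-26.

2033-04-26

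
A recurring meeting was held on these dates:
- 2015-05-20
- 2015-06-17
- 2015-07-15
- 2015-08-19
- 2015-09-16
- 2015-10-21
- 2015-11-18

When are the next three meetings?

2015-12-16, 2016-01-20, 2016-02-17

These are Wednesdays at 28- or 35-day spacing (28, 28, 35, 28, 35, 28).
The pattern: 3rd Wednesday of the month.
December 2015 — 3rd Wednesday is 2015-12-16.
3rd Wednesday of January 2016: 2016-01-20.
February 2016 — 3rd Wednesday is 2016-02-17.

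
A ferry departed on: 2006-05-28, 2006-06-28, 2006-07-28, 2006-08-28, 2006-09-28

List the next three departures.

2006-10-28, 2006-11-28, 2006-12-28

Each date is the 28th; the gaps (31, 30, 31, 31) track the month lengths.
The rule is the 28th of each month.
October 2006: 2006-10-28.
Next: November 2006 → 2006-11-28.
Next: December 2006 → 2006-12-28.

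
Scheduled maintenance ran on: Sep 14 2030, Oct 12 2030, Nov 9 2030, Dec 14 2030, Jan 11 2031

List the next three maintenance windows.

Feb 8 2031, Mar 8 2031, Apr 12 2031

All dates are Saturdays, 28, 28, 35, 28 days apart.
Specifically, the 2nd Saturday of each month.
February 2031 — 2nd Saturday is Feb 8 2031.
March 2031 — 2nd Saturday is Mar 8 2031.
April 2031 — 2nd Saturday is Apr 12 2031.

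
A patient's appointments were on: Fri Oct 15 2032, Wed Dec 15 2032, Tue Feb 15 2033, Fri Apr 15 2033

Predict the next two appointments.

The day-of-month is always 15 (61, 62, 59 days between events).
So this recurs on the 15th of every 2 months.
June 2033: Wed Jun 15 2033.
Next: August 2033 → Mon Aug 15 2033.

Wed Jun 15 2033, Mon Aug 15 2033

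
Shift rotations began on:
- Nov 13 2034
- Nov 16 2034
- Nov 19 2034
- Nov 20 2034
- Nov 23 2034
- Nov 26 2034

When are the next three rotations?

Nov 27 2034, Nov 30 2034, Dec 3 2034

Every event lands on a Monday or Thursday or Sunday (gaps cycle 3, 3, 1, 3, 3).
So the schedule is: every Monday, Thursday and Sunday.
Next Monday: Nov 27 2034.
The following Thursday is Nov 30 2034.
The following Sunday is Dec 3 2034.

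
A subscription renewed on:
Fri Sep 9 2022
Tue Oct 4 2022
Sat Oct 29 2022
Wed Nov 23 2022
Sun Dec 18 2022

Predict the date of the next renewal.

Every event comes 25 days after the last (25, 25, 25, 25).
Sun Dec 18 2022 + 25 days = Thu Jan 12 2023.

Thu Jan 12 2023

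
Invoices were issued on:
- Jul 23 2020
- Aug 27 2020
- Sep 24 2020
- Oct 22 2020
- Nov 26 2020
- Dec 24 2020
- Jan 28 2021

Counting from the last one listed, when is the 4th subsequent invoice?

All dates are Thursdays, 35, 28, 28, 35, 28, 35 days apart.
Specifically, the 4th Thursday of each month.
February 2021 — 4th Thursday is Feb 25 2021.
March 2021 — 4th Thursday is Mar 25 2021.
April 2021 — 4th Thursday is Apr 22 2021.
May 2021 — 4th Thursday is May 27 2021.

May 27 2021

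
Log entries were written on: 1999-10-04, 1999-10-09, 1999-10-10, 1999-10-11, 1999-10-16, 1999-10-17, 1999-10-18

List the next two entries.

1999-10-23, 1999-10-24

Every event lands on a Monday or Saturday or Sunday (gaps cycle 5, 1, 1, 5, 1, 1).
So the schedule is: every Monday, Saturday and Sunday.
Next Saturday: 1999-10-23.
The following Sunday is 1999-10-24.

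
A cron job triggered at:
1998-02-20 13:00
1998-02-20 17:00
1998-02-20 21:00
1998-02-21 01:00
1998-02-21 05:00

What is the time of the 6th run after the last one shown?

Spacing: 4, 4, 4, 4 h — constant 4 h.
1998-02-21 05:00 + 4 h = 1998-02-21 09:00.
1998-02-21 09:00 + 4 h = 1998-02-21 13:00.
1998-02-21 13:00 + 4 h = 1998-02-21 17:00.
1998-02-21 17:00 + 4 h = 1998-02-21 21:00.
1998-02-21 21:00 + 4 h = 1998-02-22 01:00.
1998-02-22 01:00 + 4 h = 1998-02-22 05:00.

1998-02-22 05:00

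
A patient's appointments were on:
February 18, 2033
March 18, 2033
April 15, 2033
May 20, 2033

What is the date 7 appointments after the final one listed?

December 16, 2033

All dates are Fridays, 28, 28, 35 days apart.
Specifically, the 3rd Friday of each month.
3rd Friday of June 2033: June 17, 2033.
3rd Friday of July 2033: July 15, 2033.
August 2033 — 3rd Friday is August 19, 2033.
September 2033 — 3rd Friday is September 16, 2033.
3rd Friday of October 2033: October 21, 2033.
November 2033 — 3rd Friday is November 18, 2033.
3rd Friday of December 2033: December 16, 2033.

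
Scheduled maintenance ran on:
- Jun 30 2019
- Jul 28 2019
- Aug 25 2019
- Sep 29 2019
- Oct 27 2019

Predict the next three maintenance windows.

All Sundays; the gaps (28, 28, 35, 28) vary with month length.
This is the last Sunday of each month.
Last Sunday of November 2019: Nov 24 2019.
December 2019 ends with Sunday Dec 29 2019.
January 2020 ends with Sunday Jan 26 2020.

Nov 24 2019, Dec 29 2019, Jan 26 2020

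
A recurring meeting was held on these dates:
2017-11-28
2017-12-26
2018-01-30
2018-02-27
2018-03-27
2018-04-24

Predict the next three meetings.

All Tuesdays; the gaps (28, 35, 28, 28, 28) vary with month length.
This is the last Tuesday of each month.
May 2018 ends with Tuesday 2018-05-29.
Last Tuesday of June 2018: 2018-06-26.
Last Tuesday of July 2018: 2018-07-31.

2018-05-29, 2018-06-26, 2018-07-31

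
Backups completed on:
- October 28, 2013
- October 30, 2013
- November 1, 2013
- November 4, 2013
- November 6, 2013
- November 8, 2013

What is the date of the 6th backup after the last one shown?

November 22, 2013

Every event lands on a Monday or Wednesday or Friday (gaps cycle 2, 2, 3, 2, 2).
So the schedule is: every Monday, Wednesday and Friday.
Next Monday: November 11, 2013.
Next Wednesday: November 13, 2013.
The following Friday is November 15, 2013.
The following Monday is November 18, 2013.
Next Wednesday: November 20, 2013.
Next Friday: November 22, 2013.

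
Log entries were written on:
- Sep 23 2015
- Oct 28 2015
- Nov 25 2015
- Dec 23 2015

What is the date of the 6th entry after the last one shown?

Jun 22 2016

All dates are Wednesdays, 35, 28, 28 days apart.
Specifically, the 4th Wednesday of each month.
4th Wednesday of January 2016: Jan 27 2016.
4th Wednesday of February 2016: Feb 24 2016.
4th Wednesday of March 2016: Mar 23 2016.
4th Wednesday of April 2016: Apr 27 2016.
4th Wednesday of May 2016: May 25 2016.
4th Wednesday of June 2016: Jun 22 2016.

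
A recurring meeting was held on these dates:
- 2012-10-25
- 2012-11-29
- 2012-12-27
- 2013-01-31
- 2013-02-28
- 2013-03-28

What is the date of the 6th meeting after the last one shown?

2013-09-26

These are Thursdays with 35, 28, 35, 28, 28-day gaps.
Each is the final Thursday of its month — 2012-11-29 is past the 28th, so '4th Thursday' doesn't fit.
Last Thursday of April 2013: 2013-04-25.
Last Thursday of May 2013: 2013-05-30.
Last Thursday of June 2013: 2013-06-27.
Last Thursday of July 2013: 2013-07-25.
Last Thursday of August 2013: 2013-08-29.
Last Thursday of September 2013: 2013-09-26.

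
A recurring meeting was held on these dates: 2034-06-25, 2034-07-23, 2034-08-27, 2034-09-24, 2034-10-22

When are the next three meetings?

2034-11-26, 2034-12-24, 2035-01-28

Gaps: 28, 35, 28, 28 days — a mix of 28 and 35. Every date is a Sunday.
Each is the 4th Sunday of its month.
November 2034 — 4th Sunday is 2034-11-26.
December 2034 — 4th Sunday is 2034-12-24.
January 2035 — 4th Sunday is 2035-01-28.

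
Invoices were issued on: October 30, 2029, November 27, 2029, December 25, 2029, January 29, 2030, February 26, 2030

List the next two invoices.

All Tuesdays; the gaps (28, 28, 35, 28) vary with month length.
This is the last Tuesday of each month.
Last Tuesday of March 2030: March 26, 2030.
Last Tuesday of April 2030: April 30, 2030.

March 26, 2030; April 30, 2030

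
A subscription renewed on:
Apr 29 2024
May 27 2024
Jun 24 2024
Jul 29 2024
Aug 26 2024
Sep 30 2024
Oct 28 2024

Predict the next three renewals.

Nov 25 2024, Dec 30 2024, Jan 27 2025

All Mondays; the gaps (28, 28, 35, 28, 35, 28) vary with month length.
This is the last Monday of each month.
November 2024 ends with Monday Nov 25 2024.
Last Monday of December 2024: Dec 30 2024.
Last Monday of January 2025: Jan 27 2025.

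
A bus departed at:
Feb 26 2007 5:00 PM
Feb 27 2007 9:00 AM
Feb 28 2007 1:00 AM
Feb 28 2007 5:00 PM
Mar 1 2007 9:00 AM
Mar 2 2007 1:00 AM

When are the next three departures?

Mar 2 2007 5:00 PM, Mar 3 2007 9:00 AM, Mar 4 2007 1:00 AM

The interval is a steady 16 hours (16, 16, 16, 16, 16).
Mar 2 2007 1:00 AM + 16 h = Mar 2 2007 5:00 PM.
Mar 2 2007 5:00 PM + 16 h = Mar 3 2007 9:00 AM.
Mar 3 2007 9:00 AM + 16 h = Mar 4 2007 1:00 AM.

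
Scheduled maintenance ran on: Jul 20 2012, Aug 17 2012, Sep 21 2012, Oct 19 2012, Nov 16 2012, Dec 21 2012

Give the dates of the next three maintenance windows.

Gaps: 28, 35, 28, 28, 35 days — a mix of 28 and 35. Every date is a Friday.
Each is the 3rd Friday of its month.
3rd Friday of January 2013: Jan 18 2013.
February 2013 — 3rd Friday is Feb 15 2013.
March 2013 — 3rd Friday is Mar 15 2013.

Jan 18 2013, Feb 15 2013, Mar 15 2013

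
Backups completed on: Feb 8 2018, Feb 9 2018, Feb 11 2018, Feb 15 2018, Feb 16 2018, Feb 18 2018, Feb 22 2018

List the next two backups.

The gap pattern 1, 2, 4, 1, 2, 4 repeats every 3 events.
These are the Thursdays, Fridays and Sundays of each week.
Next Friday: Feb 23 2018.
Next Sunday: Feb 25 2018.

Feb 23 2018, Feb 25 2018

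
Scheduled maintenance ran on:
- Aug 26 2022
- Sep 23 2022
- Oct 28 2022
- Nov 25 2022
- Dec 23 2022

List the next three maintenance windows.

These are Fridays at 28- or 35-day spacing (28, 35, 28, 28).
The pattern: 4th Friday of the month.
January 2023 — 4th Friday is Jan 27 2023.
February 2023 — 4th Friday is Feb 24 2023.
March 2023 — 4th Friday is Mar 24 2023.

Jan 27 2023, Feb 24 2023, Mar 24 2023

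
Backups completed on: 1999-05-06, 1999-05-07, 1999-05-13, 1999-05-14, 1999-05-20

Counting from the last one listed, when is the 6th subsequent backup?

Every event lands on a Thursday or Friday (gaps cycle 1, 6, 1, 6).
So the schedule is: every Thursday and Friday.
Next Friday: 1999-05-21.
Next Thursday: 1999-05-27.
Next Friday: 1999-05-28.
Next Thursday: 1999-06-03.
Next Friday: 1999-06-04.
Next Thursday: 1999-06-10.

1999-06-10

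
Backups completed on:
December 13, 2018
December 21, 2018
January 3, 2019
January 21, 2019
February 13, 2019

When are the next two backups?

March 13, 2019; April 15, 2019

Gaps: 8, 13, 18, 23 days — each gap is 5 larger than the previous one.
Next gap: 28 days. February 13, 2019 + 28 days = March 13, 2019.
Next gap: 33 days. March 13, 2019 + 33 days = April 15, 2019.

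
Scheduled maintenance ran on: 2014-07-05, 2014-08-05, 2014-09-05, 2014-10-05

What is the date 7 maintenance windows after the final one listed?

2015-05-05

The day-of-month is always 5 (31, 31, 30 days between events).
So this recurs on the 5th of each month.
November 2014: 2014-11-05.
Next: December 2014 → 2014-12-05.
January 2015: 2015-01-05.
February 2015: 2015-02-05.
Next: March 2015 → 2015-03-05.
Next: April 2015 → 2015-04-05.
May 2015: 2015-05-05.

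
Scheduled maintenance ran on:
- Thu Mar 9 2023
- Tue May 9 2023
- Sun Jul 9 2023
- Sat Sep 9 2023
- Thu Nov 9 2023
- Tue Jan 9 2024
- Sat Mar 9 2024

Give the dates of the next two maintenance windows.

Each date is the 9th; the gaps (61, 61, 62, 61, 61, 60) track the month lengths.
The rule is the 9th of every 2 months.
Next: May 2024 → Thu May 9 2024.
July 2024: Tue Jul 9 2024.

Thu May 9 2024, Tue Jul 9 2024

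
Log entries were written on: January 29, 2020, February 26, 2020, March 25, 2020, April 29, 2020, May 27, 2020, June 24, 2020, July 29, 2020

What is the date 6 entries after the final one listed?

All Wednesdays; the gaps (28, 28, 35, 28, 28, 35) vary with month length.
This is the last Wednesday of each month.
August 2020 ends with Wednesday August 26, 2020.
September 2020 ends with Wednesday September 30, 2020.
Last Wednesday of October 2020: October 28, 2020.
Last Wednesday of November 2020: November 25, 2020.
Last Wednesday of December 2020: December 30, 2020.
January 2021 ends with Wednesday January 27, 2021.

January 27, 2021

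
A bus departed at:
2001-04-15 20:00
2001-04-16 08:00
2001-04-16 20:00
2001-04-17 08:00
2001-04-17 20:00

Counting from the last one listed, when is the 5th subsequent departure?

The interval is a steady 12 hours (12, 12, 12, 12).
2001-04-17 20:00 + 12 h = 2001-04-18 08:00.
2001-04-18 08:00 + 12 h = 2001-04-18 20:00.
2001-04-18 20:00 + 12 h = 2001-04-19 08:00.
2001-04-19 08:00 + 12 h = 2001-04-19 20:00.
2001-04-19 20:00 + 12 h = 2001-04-20 08:00.

2001-04-20 08:00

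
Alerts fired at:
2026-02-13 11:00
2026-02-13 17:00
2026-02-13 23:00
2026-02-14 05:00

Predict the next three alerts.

2026-02-14 11:00, 2026-02-14 17:00, 2026-02-14 23:00

The interval is a steady 6 hours (6, 6, 6).
2026-02-14 05:00 + 6 h = 2026-02-14 11:00.
2026-02-14 11:00 + 6 h = 2026-02-14 17:00.
2026-02-14 17:00 + 6 h = 2026-02-14 23:00.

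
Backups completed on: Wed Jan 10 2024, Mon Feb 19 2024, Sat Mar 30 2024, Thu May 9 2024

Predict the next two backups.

Gaps between consecutive events: 40, 40, 40 days — a constant 40-day interval.
Thu May 9 2024 + 40 days = Tue Jun 18 2024.
Tue Jun 18 2024 + 40 days = Sun Jul 28 2024.

Tue Jun 18 2024, Sun Jul 28 2024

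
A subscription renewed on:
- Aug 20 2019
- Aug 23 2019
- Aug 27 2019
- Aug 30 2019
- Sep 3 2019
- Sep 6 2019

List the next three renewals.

Sep 10 2019, Sep 13 2019, Sep 17 2019

Gaps: 3, 4, 3, 4, 3 days — not constant, but cyclic with period 2.
The events fall on every Tuesday and Friday.
The following Tuesday is Sep 10 2019.
Next Friday: Sep 13 2019.
Next Tuesday: Sep 17 2019.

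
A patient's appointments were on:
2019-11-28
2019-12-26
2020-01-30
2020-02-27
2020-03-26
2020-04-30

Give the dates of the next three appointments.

2020-05-28, 2020-06-25, 2020-07-30

These are Thursdays with 28, 35, 28, 28, 35-day gaps.
Each is the final Thursday of its month — 2020-01-30 is past the 28th, so '4th Thursday' doesn't fit.
Last Thursday of May 2020: 2020-05-28.
Last Thursday of June 2020: 2020-06-25.
Last Thursday of July 2020: 2020-07-30.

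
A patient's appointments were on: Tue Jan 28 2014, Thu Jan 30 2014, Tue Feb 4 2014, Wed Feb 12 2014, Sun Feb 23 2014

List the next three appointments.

Intervals are 2, 5, 8, 11 days — an arithmetic progression with common difference 3.
Next gap: 14 days. Sun Feb 23 2014 + 14 days = Sun Mar 9 2014.
Next gap: 17 days. Sun Mar 9 2014 + 17 days = Wed Mar 26 2014.
Next gap: 20 days. Wed Mar 26 2014 + 20 days = Tue Apr 15 2014.

Sun Mar 9 2014, Wed Mar 26 2014, Tue Apr 15 2014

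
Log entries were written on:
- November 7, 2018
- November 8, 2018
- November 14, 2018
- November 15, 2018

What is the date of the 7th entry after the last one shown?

December 12, 2018

The gap pattern 1, 6, 1 repeats every 2 events.
These are the Wednesdays and Thursdays of each week.
The following Wednesday is November 21, 2018.
The following Thursday is November 22, 2018.
The following Wednesday is November 28, 2018.
Next Thursday: November 29, 2018.
The following Wednesday is December 5, 2018.
Next Thursday: December 6, 2018.
The following Wednesday is December 12, 2018.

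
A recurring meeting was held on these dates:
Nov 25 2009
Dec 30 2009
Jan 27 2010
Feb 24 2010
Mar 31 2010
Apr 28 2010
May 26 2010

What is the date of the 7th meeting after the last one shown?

These are Wednesdays with 35, 28, 28, 35, 28, 28-day gaps.
Each is the final Wednesday of its month — Dec 30 2009 is past the 28th, so '4th Wednesday' doesn't fit.
June 2010 ends with Wednesday Jun 30 2010.
July 2010 ends with Wednesday Jul 28 2010.
August 2010 ends with Wednesday Aug 25 2010.
Last Wednesday of September 2010: Sep 29 2010.
Last Wednesday of October 2010: Oct 27 2010.
Last Wednesday of November 2010: Nov 24 2010.
December 2010 ends with Wednesday Dec 29 2010.

Dec 29 2010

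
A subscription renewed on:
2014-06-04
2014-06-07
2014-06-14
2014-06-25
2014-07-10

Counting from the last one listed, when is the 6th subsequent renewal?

2014-12-31

Intervals are 3, 7, 11, 15 days — an arithmetic progression with common difference 4.
Next gap: 19 days. 2014-07-10 + 19 days = 2014-07-29.
Next gap: 23 days. 2014-07-29 + 23 days = 2014-08-21.
Next gap: 27 days. 2014-08-21 + 27 days = 2014-09-17.
Next gap: 31 days. 2014-09-17 + 31 days = 2014-10-18.
Next gap: 35 days. 2014-10-18 + 35 days = 2014-11-22.
Next gap: 39 days. 2014-11-22 + 39 days = 2014-12-31.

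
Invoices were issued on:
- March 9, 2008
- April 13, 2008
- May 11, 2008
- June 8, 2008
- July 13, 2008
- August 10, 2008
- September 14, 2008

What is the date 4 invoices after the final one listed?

Gaps: 35, 28, 28, 35, 28, 35 days — a mix of 28 and 35. Every date is a Sunday.
Each is the 2nd Sunday of its month.
October 2008 — 2nd Sunday is October 12, 2008.
November 2008 — 2nd Sunday is November 9, 2008.
2nd Sunday of December 2008: December 14, 2008.
January 2009 — 2nd Sunday is January 11, 2009.

January 11, 2009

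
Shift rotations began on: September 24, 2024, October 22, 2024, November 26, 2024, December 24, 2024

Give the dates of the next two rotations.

January 28, 2025; February 25, 2025

These are Tuesdays at 28- or 35-day spacing (28, 35, 28).
The pattern: 4th Tuesday of the month.
4th Tuesday of January 2025: January 28, 2025.
4th Tuesday of February 2025: February 25, 2025.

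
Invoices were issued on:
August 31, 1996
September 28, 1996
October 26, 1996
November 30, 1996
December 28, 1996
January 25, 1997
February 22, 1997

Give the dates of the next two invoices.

All Saturdays; the gaps (28, 28, 35, 28, 28, 28) vary with month length.
This is the last Saturday of each month.
Last Saturday of March 1997: March 29, 1997.
Last Saturday of April 1997: April 26, 1997.

March 29, 1997; April 26, 1997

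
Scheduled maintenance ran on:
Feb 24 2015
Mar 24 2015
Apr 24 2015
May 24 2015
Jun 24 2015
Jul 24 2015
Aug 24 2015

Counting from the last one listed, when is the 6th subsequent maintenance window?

Feb 24 2016

Each date is the 24th; the gaps (28, 31, 30, 31, 30, 31) track the month lengths.
The rule is the 24th of each month.
September 2015: Sep 24 2015.
October 2015: Oct 24 2015.
November 2015: Nov 24 2015.
Next: December 2015 → Dec 24 2015.
January 2016: Jan 24 2016.
Next: February 2016 → Feb 24 2016.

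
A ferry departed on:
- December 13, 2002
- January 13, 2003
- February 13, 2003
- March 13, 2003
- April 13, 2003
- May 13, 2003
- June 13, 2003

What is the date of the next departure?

Gaps: 31, 31, 28, 31, 30, 31 days — not constant. Every event is on the 13th of the month.
Pattern: the 13th of each month.
July 2003: July 13, 2003.

July 13, 2003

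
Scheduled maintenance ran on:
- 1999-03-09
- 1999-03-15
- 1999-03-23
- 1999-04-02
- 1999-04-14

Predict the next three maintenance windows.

The spacing grows by 2 each time: 6, 8, 10, 12 days.
Next gap: 14 days. 1999-04-14 + 14 days = 1999-04-28.
Next gap: 16 days. 1999-04-28 + 16 days = 1999-05-14.
Next gap: 18 days. 1999-05-14 + 18 days = 1999-06-01.

1999-04-28, 1999-05-14, 1999-06-01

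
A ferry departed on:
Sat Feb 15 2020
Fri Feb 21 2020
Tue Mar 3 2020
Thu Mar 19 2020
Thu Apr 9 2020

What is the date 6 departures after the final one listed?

The spacing grows by 5 each time: 6, 11, 16, 21 days.
Next gap: 26 days. Thu Apr 9 2020 + 26 days = Tue May 5 2020.
Next gap: 31 days. Tue May 5 2020 + 31 days = Fri Jun 5 2020.
Next gap: 36 days. Fri Jun 5 2020 + 36 days = Sat Jul 11 2020.
Next gap: 41 days. Sat Jul 11 2020 + 41 days = Fri Aug 21 2020.
Next gap: 46 days. Fri Aug 21 2020 + 46 days = Tue Oct 6 2020.
Next gap: 51 days. Tue Oct 6 2020 + 51 days = Thu Nov 26 2020.

Thu Nov 26 2020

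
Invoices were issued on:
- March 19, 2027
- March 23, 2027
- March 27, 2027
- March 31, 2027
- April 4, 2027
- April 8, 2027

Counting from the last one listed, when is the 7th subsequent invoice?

May 6, 2027

The spacing is 4, 4, 4, 4, 4 days — always 4 days.
April 8, 2027 + 4 days = April 12, 2027.
April 12, 2027 + 4 days = April 16, 2027.
April 16, 2027 + 4 days = April 20, 2027.
April 20, 2027 + 4 days = April 24, 2027.
April 24, 2027 + 4 days = April 28, 2027.
April 28, 2027 + 4 days = May 2, 2027.
May 2, 2027 + 4 days = May 6, 2027.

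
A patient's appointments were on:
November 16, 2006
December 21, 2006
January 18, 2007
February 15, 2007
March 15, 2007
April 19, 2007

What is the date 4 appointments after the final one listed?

These are Thursdays at 28- or 35-day spacing (35, 28, 28, 28, 35).
The pattern: 3rd Thursday of the month.
May 2007 — 3rd Thursday is May 17, 2007.
3rd Thursday of June 2007: June 21, 2007.
July 2007 — 3rd Thursday is July 19, 2007.
August 2007 — 3rd Thursday is August 16, 2007.

August 16, 2007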